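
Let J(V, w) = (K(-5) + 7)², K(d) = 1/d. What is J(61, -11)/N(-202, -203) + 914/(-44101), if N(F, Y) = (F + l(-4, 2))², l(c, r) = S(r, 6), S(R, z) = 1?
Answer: -872182094/44543112525 ≈ -0.019581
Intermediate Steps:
l(c, r) = 1
J(V, w) = 1156/25 (J(V, w) = (1/(-5) + 7)² = (-⅕ + 7)² = (34/5)² = 1156/25)
N(F, Y) = (1 + F)² (N(F, Y) = (F + 1)² = (1 + F)²)
J(61, -11)/N(-202, -203) + 914/(-44101) = 1156/(25*((1 - 202)²)) + 914/(-44101) = 1156/(25*((-201)²)) + 914*(-1/44101) = (1156/25)/40401 - 914/44101 = (1156/25)*(1/40401) - 914/44101 = 1156/1010025 - 914/44101 = -872182094/44543112525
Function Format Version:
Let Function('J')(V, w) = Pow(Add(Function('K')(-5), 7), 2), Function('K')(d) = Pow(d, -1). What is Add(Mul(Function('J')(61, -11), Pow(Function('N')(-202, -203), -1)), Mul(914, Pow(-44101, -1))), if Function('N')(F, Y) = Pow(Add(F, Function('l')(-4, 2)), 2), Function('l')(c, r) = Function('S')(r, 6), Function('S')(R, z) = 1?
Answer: Rational(-872182094, 44543112525) ≈ -0.019581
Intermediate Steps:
Function('l')(c, r) = 1
Function('J')(V, w) = Rational(1156, 25) (Function('J')(V, w) = Pow(Add(Pow(-5, -1), 7), 2) = Pow(Add(Rational(-1, 5), 7), 2) = Pow(Rational(34, 5), 2) = Rational(1156, 25))
Function('N')(F, Y) = Pow(Add(1, F), 2) (Function('N')(F, Y) = Pow(Add(F, 1), 2) = Pow(Add(1, F), 2))
Add(Mul(Function('J')(61, -11), Pow(Function('N')(-202, -203), -1)), Mul(914, Pow(-44101, -1))) = Add(Mul(Rational(1156, 25), Pow(Pow(Add(1, -202), 2), -1)), Mul(914, Pow(-44101, -1))) = Add(Mul(Rational(1156, 25), Pow(Pow(-201, 2), -1)), Mul(914, Rational(-1, 44101))) = Add(Mul(Rational(1156, 25), Pow(40401, -1)), Rational(-914, 44101)) = Add(Mul(Rational(1156, 25), Rational(1, 40401)), Rational(-914, 44101)) = Add(Rational(1156, 1010025), Rational(-914, 44101)) = Rational(-872182094, 44543112525)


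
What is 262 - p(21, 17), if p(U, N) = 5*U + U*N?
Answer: -200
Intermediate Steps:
p(U, N) = 5*U + N*U
262 - p(21, 17) = 262 - 21*(5 + 17) = 262 - 21*22 = 262 - 1*462 = 262 - 462 = -200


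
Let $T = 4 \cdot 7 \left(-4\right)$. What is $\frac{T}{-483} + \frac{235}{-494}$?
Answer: $- \frac{8311}{34086} \approx -0.24382$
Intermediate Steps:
$T = -112$ ($T = 28 \left(-4\right) = -112$)
$\frac{T}{-483} + \frac{235}{-494} = - \frac{112}{-483} + \frac{235}{-494} = \left(-112\right) \left(- \frac{1}{483}\right) + 235 \left(- \frac{1}{494}\right) = \frac{16}{69} - \frac{235}{494} = - \frac{8311}{34086}$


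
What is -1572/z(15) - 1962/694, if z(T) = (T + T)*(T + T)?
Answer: -119032/26025 ≈ -4.5738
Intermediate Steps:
z(T) = 4*T**2 (z(T) = (2*T)*(2*T) = 4*T**2)
-1572/z(15) - 1962/694 = -1572/(4*15**2) - 1962/694 = -1572/(4*225) - 1962*1/694 = -1572/900 - 981/347 = -1572*1/900 - 981/347 = -131/75 - 981/347 = -119032/26025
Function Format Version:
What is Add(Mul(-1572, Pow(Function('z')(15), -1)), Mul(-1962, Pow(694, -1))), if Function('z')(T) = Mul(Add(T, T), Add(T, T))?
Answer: Rational(-119032, 26025) ≈ -4.5738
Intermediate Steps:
Function('z')(T) = Mul(4, Pow(T, 2)) (Function('z')(T) = Mul(Mul(2, T), Mul(2, T)) = Mul(4, Pow(T, 2)))
Add(Mul(-1572, Pow(Function('z')(15), -1)), Mul(-1962, Pow(694, -1))) = Add(Mul(-1572, Pow(Mul(4, Pow(15, 2)), -1)), Mul(-1962, Pow(694, -1))) = Add(Mul(-1572, Pow(Mul(4, 225), -1)), Mul(-1962, Rational(1, 694))) = Add(Mul(-1572, Pow(900, -1)), Rational(-981, 347)) = Add(Mul(-1572, Rational(1, 900)), Rational(-981, 347)) = Add(Rational(-131, 75), Rational(-981, 347)) = Rational(-119032, 26025)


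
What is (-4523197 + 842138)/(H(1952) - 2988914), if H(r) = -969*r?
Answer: 3681059/4880402 ≈ 0.75425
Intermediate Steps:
(-4523197 + 842138)/(H(1952) - 2988914) = (-4523197 + 842138)/(-969*1952 - 2988914) = -3681059/(-1891488 - 2988914) = -3681059/(-4880402) = -3681059*(-1/4880402) = 3681059/4880402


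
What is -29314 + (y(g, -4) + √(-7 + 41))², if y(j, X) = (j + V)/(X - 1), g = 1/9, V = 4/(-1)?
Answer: -2371631/81 + 14*√34/9 ≈ -29270.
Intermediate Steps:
V = -4 (V = 4*(-1) = -4)
g = ⅑ ≈ 0.11111
y(j, X) = (-4 + j)/(-1 + X) (y(j, X) = (j - 4)/(X - 1) = (-4 + j)/(-1 + X))
-29314 + (y(g, -4) + √(-7 + 41))² = -29314 + ((-4 + ⅑)/(-1 - 4) + √(-7 + 41))² = -29314 + (-35/9/(-5) + √34)² = -29314 + (-⅕*(-35/9) + √34)² = -29314 + (7/9 + √34)²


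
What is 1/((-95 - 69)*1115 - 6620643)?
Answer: -1/6803503 ≈ -1.4698e-7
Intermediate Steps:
1/((-95 - 69)*1115 - 6620643) = 1/(-164*1115 - 6620643) = 1/(-182860 - 6620643) = 1/(-6803503) = -1/6803503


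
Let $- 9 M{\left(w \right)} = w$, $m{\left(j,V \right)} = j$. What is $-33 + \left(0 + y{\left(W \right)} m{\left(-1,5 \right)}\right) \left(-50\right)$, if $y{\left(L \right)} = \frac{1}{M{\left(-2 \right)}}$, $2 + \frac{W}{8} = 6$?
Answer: $192$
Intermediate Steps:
$W = 32$ ($W = -16 + 8 \cdot 6 = -16 + 48 = 32$)
$M{\left(w \right)} = - \frac{w}{9}$
$y{\left(L \right)} = \frac{9}{2}$ ($y{\left(L \right)} = \frac{1}{\left(- \frac{1}{9}\right) \left(-2\right)} = \frac{1}{\frac{2}{9}} = \frac{9}{2}$)
$-33 + \left(0 + y{\left(W \right)} m{\left(-1,5 \right)}\right) \left(-50\right) = -33 + \left(0 + \frac{9}{2} \left(-1\right)\right) \left(-50\right) = -33 + \left(0 - \frac{9}{2}\right) \left(-50\right) = -33 - -225 = -33 + 225 = 192$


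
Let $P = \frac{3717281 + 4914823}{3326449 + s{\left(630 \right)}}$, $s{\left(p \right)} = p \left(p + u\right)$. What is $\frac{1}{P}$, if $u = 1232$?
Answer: $\frac{4499509}{8632104} \approx 0.52125$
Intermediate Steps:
$s{\left(p \right)} = p \left(1232 + p\right)$ ($s{\left(p \right)} = p \left(p + 1232\right) = p \left(1232 + p\right)$)
$P = \frac{8632104}{4499509}$ ($P = \frac{3717281 + 4914823}{3326449 + 630 \left(1232 + 630\right)} = \frac{8632104}{3326449 + 630 \cdot 1862} = \frac{8632104}{3326449 + 1173060} = \frac{8632104}{4499509} \approx 1.9185$)
$\frac{1}{P} = \frac{1}{\frac{8632104}{4499509}} = \frac{4499509}{8632104}$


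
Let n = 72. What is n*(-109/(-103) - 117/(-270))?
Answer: 55308/515 ≈ 107.39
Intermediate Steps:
n*(-109/(-103) - 117/(-270)) = 72*(-109/(-103) - 117/(-270)) = 72*(-109*(-1/103) - 117*(-1/270)) = 72*(109/103 + 13/30) = 72*(4609/3090) = 55308/515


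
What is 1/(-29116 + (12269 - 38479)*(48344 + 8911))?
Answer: -1/1500682666 ≈ -6.6636e-10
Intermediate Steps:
1/(-29116 + (12269 - 38479)*(48344 + 8911)) = 1/(-29116 - 26210*57255) = 1/(-29116 - 1500653550) = 1/(-1500682666) = -1/1500682666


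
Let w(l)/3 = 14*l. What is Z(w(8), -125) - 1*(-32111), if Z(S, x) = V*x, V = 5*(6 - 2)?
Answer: 29611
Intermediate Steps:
V = 20 (V = 5*4 = 20)
w(l) = 42*l (w(l) = 3*(14*l) = 42*l)
Z(S, x) = 20*x
Z(w(8), -125) - 1*(-32111) = 20*(-125) - 1*(-32111) = -2500 + 32111 = 29611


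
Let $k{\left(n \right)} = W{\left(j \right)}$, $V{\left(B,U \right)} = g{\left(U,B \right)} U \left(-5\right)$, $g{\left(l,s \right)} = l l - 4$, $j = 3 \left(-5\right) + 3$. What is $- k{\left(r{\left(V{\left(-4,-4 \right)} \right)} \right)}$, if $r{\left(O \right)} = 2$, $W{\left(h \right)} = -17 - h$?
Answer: $5$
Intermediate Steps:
$j = -12$ ($j = -15 + 3 = -12$)
$g{\left(l,s \right)} = -4 + l^{2}$ ($g{\left(l,s \right)} = l^{2} - 4 = -4 + l^{2}$)
$V{\left(B,U \right)} = - 5 U \left(-4 + U^{2}\right)$ ($V{\left(B,U \right)} = \left(-4 + U^{2}\right) U \left(-5\right) = U \left(-4 + U^{2}\right) \left(-5\right) = - 5 U \left(-4 + U^{2}\right)$)
$k{\left(n \right)} = -5$ ($k{\left(n \right)} = -17 - -12 = -17 + 12 = -5$)
$- k{\left(r{\left(V{\left(-4,-4 \right)} \right)} \right)} = \left(-1\right) \left(-5\right) = 5$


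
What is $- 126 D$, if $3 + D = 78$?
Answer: $-9450$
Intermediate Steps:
$D = 75$ ($D = -3 + 78 = 75$)
$- 126 D = \left(-126\right) 75 = -9450$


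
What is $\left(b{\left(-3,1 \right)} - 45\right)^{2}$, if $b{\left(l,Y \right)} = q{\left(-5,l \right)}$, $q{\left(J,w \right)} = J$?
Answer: $2500$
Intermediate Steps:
$b{\left(l,Y \right)} = -5$
$\left(b{\left(-3,1 \right)} - 45\right)^{2} = \left(-5 - 45\right)^{2} = \left(-50\right)^{2} = 2500$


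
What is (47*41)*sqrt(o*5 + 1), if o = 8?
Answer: 1927*sqrt(41) ≈ 12339.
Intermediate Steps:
(47*41)*sqrt(o*5 + 1) = (47*41)*sqrt(8*5 + 1) = 1927*sqrt(40 + 1) = 1927*sqrt(41)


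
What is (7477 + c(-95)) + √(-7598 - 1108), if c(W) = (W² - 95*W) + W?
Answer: 25432 + I*√8706 ≈ 25432.0 + 93.306*I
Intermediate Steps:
c(W) = W² - 94*W
(7477 + c(-95)) + √(-7598 - 1108) = (7477 - 95*(-94 - 95)) + √(-7598 - 1108) = (7477 - 95*(-189)) + √(-8706) = (7477 + 17955) + I*√8706 = 25432 + I*√8706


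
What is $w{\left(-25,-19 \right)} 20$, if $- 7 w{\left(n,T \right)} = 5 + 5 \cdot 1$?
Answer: $- \frac{200}{7} \approx -28.571$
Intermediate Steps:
$w{\left(n,T \right)} = - \frac{10}{7}$ ($w{\left(n,T \right)} = - \frac{5 + 5 \cdot 1}{7} = - \frac{5 + 5}{7} = \left(- \frac{1}{7}\right) 10 = - \frac{10}{7}$)
$w{\left(-25,-19 \right)} 20 = \left(- \frac{10}{7}\right) 20 = - \frac{200}{7}$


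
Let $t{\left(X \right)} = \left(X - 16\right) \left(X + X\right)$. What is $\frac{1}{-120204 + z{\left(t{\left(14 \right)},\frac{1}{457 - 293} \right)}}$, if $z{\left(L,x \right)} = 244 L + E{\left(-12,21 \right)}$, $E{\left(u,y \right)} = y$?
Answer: $- \frac{1}{133847} \approx -7.4712 \cdot 10^{-6}$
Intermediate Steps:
$t{\left(X \right)} = 2 X \left(-16 + X\right)$ ($t{\left(X \right)} = \left(-16 + X\right) 2 X = 2 X \left(-16 + X\right)$)
$z{\left(L,x \right)} = 21 + 244 L$ ($z{\left(L,x \right)} = 244 L + 21 = 21 + 244 L$)
$\frac{1}{-120204 + z{\left(t{\left(14 \right)},\frac{1}{457 - 293} \right)}} = \frac{1}{-120204 + \left(21 + 244 \cdot 2 \cdot 14 \left(-16 + 14\right)\right)} = \frac{1}{-120204 + \left(21 + 244 \cdot 2 \cdot 14 \left(-2\right)\right)} = \frac{1}{-120204 + \left(21 + 244 \left(-56\right)\right)} = \frac{1}{-120204 + \left(21 - 13664\right)} = \frac{1}{-120204 - 13643} = \frac{1}{-133847} = - \frac{1}{133847}$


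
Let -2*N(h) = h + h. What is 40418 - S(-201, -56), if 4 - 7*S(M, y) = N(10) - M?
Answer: 283113/7 ≈ 40445.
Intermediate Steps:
N(h) = -h (N(h) = -(h + h)/2 = -h)
S(M, y) = 2 + M/7 (S(M, y) = 4/7 - (-1*10 - M)/7 = 4/7 - (-10 - M)/7 = 4/7 + (10/7 + M/7) = 2 + M/7)
40418 - S(-201, -56) = 40418 - (2 + (⅐)*(-201)) = 40418 - (2 - 201/7) = 40418 - 1*(-187/7) = 40418 + 187/7 = 283113/7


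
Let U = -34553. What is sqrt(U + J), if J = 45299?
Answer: 3*sqrt(1194) ≈ 103.66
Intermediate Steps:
sqrt(U + J) = sqrt(-34553 + 45299) = sqrt(10746) = 3*sqrt(1194)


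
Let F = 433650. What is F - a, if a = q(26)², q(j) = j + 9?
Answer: 432425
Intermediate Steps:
q(j) = 9 + j
a = 1225 (a = (9 + 26)² = 35² = 1225)
F - a = 433650 - 1*1225 = 433650 - 1225 = 432425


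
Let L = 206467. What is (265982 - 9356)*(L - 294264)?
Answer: -22530992922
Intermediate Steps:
(265982 - 9356)*(L - 294264) = (265982 - 9356)*(206467 - 294264) = 256626*(-87797) = -22530992922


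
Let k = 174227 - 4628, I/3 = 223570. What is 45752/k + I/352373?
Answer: 129873514786/59762108427 ≈ 2.1732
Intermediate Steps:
I = 670710 (I = 3*223570 = 670710)
k = 169599
45752/k + I/352373 = 45752/169599 + 670710/352373 = 129873514786/59762108427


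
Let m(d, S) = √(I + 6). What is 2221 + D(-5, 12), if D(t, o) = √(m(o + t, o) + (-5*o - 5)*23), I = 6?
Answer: 2221 + √(-1495 + 2*√3) ≈ 2221.0 + 38.62*I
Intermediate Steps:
m(d, S) = 2*√3 (m(d, S) = √(6 + 6) = √12 = 2*√3)
D(t, o) = √(-115 - 115*o + 2*√3) (D(t, o) = √(2*√3 + (-5*o - 5)*23) = √(2*√3 + (-5 - 5*o)*23) = √(2*√3 + (-115 - 115*o)) = √(-115 - 115*o + 2*√3))
2221 + D(-5, 12) = 2221 + √(-115 - 115*12 + 2*√3) = 2221 + √(-115 - 1380 + 2*√3) = 2221 + √(-1495 + 2*√3)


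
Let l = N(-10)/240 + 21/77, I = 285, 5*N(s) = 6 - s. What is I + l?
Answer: 235361/825 ≈ 285.29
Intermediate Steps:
N(s) = 6/5 - s/5 (N(s) = (6 - s)/5 = 6/5 - s/5)
l = 236/825 (l = (6/5 - ⅕*(-10))/240 + 21/77 = (6/5 + 2)*(1/240) + 21*(1/77) = (16/5)*(1/240) + 3/11 = 1/75 + 3/11 = 236/825 ≈ 0.28606)
I + l = 285 + 236/825 = 235361/825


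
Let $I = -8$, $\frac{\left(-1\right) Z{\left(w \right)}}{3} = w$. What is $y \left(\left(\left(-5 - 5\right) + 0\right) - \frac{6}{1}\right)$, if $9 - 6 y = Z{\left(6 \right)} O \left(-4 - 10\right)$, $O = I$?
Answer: $-5400$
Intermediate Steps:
$Z{\left(w \right)} = - 3 w$
$O = -8$
$y = \frac{675}{2}$ ($y = \frac{3}{2} - \frac{\left(-3\right) 6 \left(-8\right) \left(-4 - 10\right)}{6} = \frac{3}{2} - \frac{\left(-18\right) \left(-8\right) \left(-4 - 10\right)}{6} = \frac{3}{2} - \frac{144 \left(-14\right)}{6} = \frac{3}{2} - -336 = \frac{3}{2} + 336 = \frac{675}{2} \approx 337.5$)
$y \left(\left(\left(-5 - 5\right) + 0\right) - \frac{6}{1}\right) = \frac{675 \left(\left(\left(-5 - 5\right) + 0\right) - \frac{6}{1}\right)}{2} = \frac{675 \left(\left(-10 + 0\right) - 6\right)}{2} = \frac{675 \left(-10 - 6\right)}{2} = \frac{675}{2} \left(-16\right) = -5400$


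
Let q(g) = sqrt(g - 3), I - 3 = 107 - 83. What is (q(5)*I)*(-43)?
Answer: -1161*sqrt(2) ≈ -1641.9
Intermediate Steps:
I = 27 (I = 3 + (107 - 83) = 3 + 24 = 27)
q(g) = sqrt(-3 + g)
(q(5)*I)*(-43) = (sqrt(-3 + 5)*27)*(-43) = (sqrt(2)*27)*(-43) = (27*sqrt(2))*(-43) = -1161*sqrt(2)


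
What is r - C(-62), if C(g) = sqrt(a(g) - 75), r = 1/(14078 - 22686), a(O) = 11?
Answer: -1/8608 - 8*I ≈ -0.00011617 - 8.0*I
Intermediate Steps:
r = -1/8608 (r = 1/(-8608) = -1/8608 ≈ -0.00011617)
C(g) = 8*I (C(g) = sqrt(11 - 75) = sqrt(-64) = 8*I)
r - C(-62) = -1/8608 - 8*I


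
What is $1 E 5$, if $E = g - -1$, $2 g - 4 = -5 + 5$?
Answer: $15$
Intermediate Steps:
$g = 2$ ($g = 2 + \frac{-5 + 5}{2} = 2 + \frac{1}{2} \cdot 0 = 2 + 0 = 2$)
$E = 3$ ($E = 2 - -1 = 2 + 1 = 3$)
$1 E 5 = 1 \cdot 3 \cdot 5 = 3 \cdot 5 = 15$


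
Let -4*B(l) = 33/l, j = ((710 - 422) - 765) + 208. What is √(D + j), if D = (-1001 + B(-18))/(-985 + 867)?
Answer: I*√37515/12 ≈ 16.141*I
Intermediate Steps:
j = -269 (j = (288 - 765) + 208 = -477 + 208 = -269)
B(l) = -33/(4*l)
D = 407/48 (D = (-1001 - 33/4/(-18))/(-985 + 867) = (-1001 - 33/4*(-1/18))/(-118) = (-1001 + 11/24)*(-1/118) = -24013/24*(-1/118) = 407/48 ≈ 8.4792)
√(D + j) = √(407/48 - 269) = √(-12505/48) = I*√37515/12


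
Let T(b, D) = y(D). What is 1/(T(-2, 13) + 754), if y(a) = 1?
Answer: 1/755 ≈ 0.0013245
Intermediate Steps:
T(b, D) = 1
1/(T(-2, 13) + 754) = 1/(1 + 754) = 1/755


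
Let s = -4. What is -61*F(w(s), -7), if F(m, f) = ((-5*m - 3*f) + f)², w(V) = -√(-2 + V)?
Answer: -2806 - 8540*I*√6 ≈ -2806.0 - 20919.0*I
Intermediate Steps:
F(m, f) = (-5*m - 2*f)²
-61*F(w(s), -7) = -61*(2*(-7) + 5*(-√(-2 - 4)))² = -61*(-14 + 5*(-√(-6)))² = -61*(-14 + 5*(-I*√6))² = -61*(-14 - 5*I*√6)²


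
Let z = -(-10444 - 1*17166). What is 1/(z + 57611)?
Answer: 1/85221 ≈ 1.1734e-5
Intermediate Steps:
z = 27610 (z = -(-10444 - 17166) = -1*(-27610) = 27610)
1/(z + 57611) = 1/(27610 + 57611) = 1/85221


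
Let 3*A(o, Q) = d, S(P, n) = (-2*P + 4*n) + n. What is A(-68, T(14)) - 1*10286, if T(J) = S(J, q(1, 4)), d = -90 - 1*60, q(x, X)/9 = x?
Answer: -10336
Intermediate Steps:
q(x, X) = 9*x
d = -150 (d = -90 - 60 = -150)
S(P, n) = -2*P + 5*n
T(J) = 45 - 2*J (T(J) = -2*J + 5*(9*1) = -2*J + 5*9 = -2*J + 45 = 45 - 2*J)
A(o, Q) = -50 (A(o, Q) = (⅓)*(-150) = -50)
A(-68, T(14)) - 1*10286 = -50 - 1*10286 = -50 - 10286 = -10336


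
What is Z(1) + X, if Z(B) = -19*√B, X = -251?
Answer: -270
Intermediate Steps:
Z(1) + X = -19*√1 - 251 = -19*1 - 251 = -19 - 251 = -270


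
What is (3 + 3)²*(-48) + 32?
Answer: -1696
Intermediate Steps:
(3 + 3)²*(-48) + 32 = 6²*(-48) + 32 = 36*(-48) + 32 = -1728 + 32 = -1696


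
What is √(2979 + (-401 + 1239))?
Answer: √3817 ≈ 61.782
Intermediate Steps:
√(2979 + (-401 + 1239)) = √(2979 + 838) = √3817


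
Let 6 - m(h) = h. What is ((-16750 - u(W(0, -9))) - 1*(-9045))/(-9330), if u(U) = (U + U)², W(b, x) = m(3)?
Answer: 7741/9330 ≈ 0.82969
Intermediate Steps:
m(h) = 6 - h
W(b, x) = 3 (W(b, x) = 6 - 1*3 = 6 - 3 = 3)
u(U) = 4*U² (u(U) = (2*U)² = 4*U²)
((-16750 - u(W(0, -9))) - 1*(-9045))/(-9330) = ((-16750 - 4*3²) - 1*(-9045))/(-9330) = ((-16750 - 4*9) + 9045)*(-1/9330) = ((-16750 - 1*36) + 9045)*(-1/9330) = ((-16750 - 36) + 9045)*(-1/9330) = (-16786 + 9045)*(-1/9330) = -7741*(-1/9330) = 7741/9330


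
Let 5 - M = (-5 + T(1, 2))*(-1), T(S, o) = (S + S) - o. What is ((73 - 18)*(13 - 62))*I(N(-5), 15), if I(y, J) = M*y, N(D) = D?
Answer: 0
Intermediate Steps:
T(S, o) = -o + 2*S (T(S, o) = 2*S - o = -o + 2*S)
M = 0 (M = 5 - (-5 + (-1*2 + 2*1))*(-1) = 5 - (-5 + (-2 + 2))*(-1) = 5 - (-5 + 0)*(-1) = 5 - (-5)*(-1) = 5 - 1*5 = 5 - 5 = 0)
I(y, J) = 0 (I(y, J) = 0*y = 0)
((73 - 18)*(13 - 62))*I(N(-5), 15) = ((73 - 18)*(13 - 62))*0 = (55*(-49))*0 = -2695*0 = 0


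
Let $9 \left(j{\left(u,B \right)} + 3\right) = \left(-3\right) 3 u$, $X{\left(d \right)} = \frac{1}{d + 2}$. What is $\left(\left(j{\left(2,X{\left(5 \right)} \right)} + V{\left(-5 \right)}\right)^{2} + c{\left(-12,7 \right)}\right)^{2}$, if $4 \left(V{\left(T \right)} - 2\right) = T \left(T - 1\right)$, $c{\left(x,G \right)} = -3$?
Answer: $\frac{4761}{16} \approx 297.56$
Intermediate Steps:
$X{\left(d \right)} = \frac{1}{2 + d}$
$j{\left(u,B \right)} = -3 - u$ ($j{\left(u,B \right)} = -3 + \frac{\left(-3\right) 3 u}{9} = -3 + \frac{\left(-9\right) u}{9} = -3 - u$)
$V{\left(T \right)} = 2 + \frac{T \left(-1 + T\right)}{4}$ ($V{\left(T \right)} = 2 + \frac{T \left(T - 1\right)}{4} = 2 + \frac{T \left(-1 + T\right)}{4}$)
$\left(\left(j{\left(2,X{\left(5 \right)} \right)} + V{\left(-5 \right)}\right)^{2} + c{\left(-12,7 \right)}\right)^{2} = \left(\left(\left(-3 - 2\right) + \left(2 - - \frac{5}{4} + \frac{\left(-5\right)^{2}}{4}\right)\right)^{2} - 3\right)^{2} = \left(\left(\left(-3 - 2\right) + \left(2 + \frac{5}{4} + \frac{1}{4} \cdot 25\right)\right)^{2} - 3\right)^{2} = \left(\left(-5 + \left(2 + \frac{5}{4} + \frac{25}{4}\right)\right)^{2} - 3\right)^{2} = \left(\left(-5 + \frac{19}{2}\right)^{2} - 3\right)^{2} = \left(\left(\frac{9}{2}\right)^{2} - 3\right)^{2} = \left(\frac{81}{4} - 3\right)^{2} = \left(\frac{69}{4}\right)^{2} = \frac{4761}{16}$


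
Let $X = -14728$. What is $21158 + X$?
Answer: $6430$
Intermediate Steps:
$21158 + X = 21158 - 14728 = 6430$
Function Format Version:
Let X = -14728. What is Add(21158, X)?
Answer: 6430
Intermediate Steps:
Add(21158, X) = Add(21158, -14728) = 6430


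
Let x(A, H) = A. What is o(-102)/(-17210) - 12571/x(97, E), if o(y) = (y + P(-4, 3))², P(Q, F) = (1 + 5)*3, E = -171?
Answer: -108515671/834685 ≈ -130.01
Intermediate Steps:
P(Q, F) = 18 (P(Q, F) = 6*3 = 18)
o(y) = (18 + y)² (o(y) = (y + 18)² = (18 + y)²)
o(-102)/(-17210) - 12571/x(97, E) = (18 - 102)²/(-17210) - 12571/97 = (-84)²*(-1/17210) - 12571*1/97 = 7056*(-1/17210) - 12571/97 = -3528/8605 - 12571/97 = -108515671/834685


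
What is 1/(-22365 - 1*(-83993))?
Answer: 1/61628 ≈ 1.6226e-5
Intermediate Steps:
1/(-22365 - 1*(-83993)) = 1/(-22365 + 83993) = 1/61628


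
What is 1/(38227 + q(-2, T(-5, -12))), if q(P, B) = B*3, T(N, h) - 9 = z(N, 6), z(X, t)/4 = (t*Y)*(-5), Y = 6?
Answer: 1/36094 ≈ 2.7705e-5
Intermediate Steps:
z(X, t) = -120*t (z(X, t) = 4*((t*6)*(-5)) = 4*((6*t)*(-5)) = 4*(-30*t) = -120*t)
T(N, h) = -711 (T(N, h) = 9 - 120*6 = 9 - 720 = -711)
q(P, B) = 3*B
1/(38227 + q(-2, T(-5, -12))) = 1/(38227 + 3*(-711)) = 1/(38227 - 2133) = 1/36094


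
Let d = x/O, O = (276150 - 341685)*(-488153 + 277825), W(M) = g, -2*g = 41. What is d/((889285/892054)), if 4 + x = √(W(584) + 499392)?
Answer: -446027/1532220878460225 + 446027*√1997486/12257767027681800 ≈ 5.1136e-8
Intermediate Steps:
g = -41/2 (g = -½*41 = -41/2 ≈ -20.500)
W(M) = -41/2
O = 13783845480 (O = -65535*(-210328) = 13783845480)
x = -4 + √1997486/2 (x = -4 + √(-41/2 + 499392) = -4 + √(998743/2) = -4 + √1997486/2 ≈ 702.66)
d = -1/3445961370 + √1997486/27567690960 (d = (-4 + √1997486/2)/13783845480 = (-4 + √1997486/2)*(1/13783845480) = -1/3445961370 + √1997486/27567690960 ≈ 5.0977e-8)
d/((889285/892054)) = (-1/3445961370 + √1997486/27567690960)/((889285/892054)) = (-1/3445961370 + √1997486/27567690960)/((889285*(1/892054))) = (-1/3445961370 + √1997486/27567690960)/(889285/892054) = (-1/3445961370 + √1997486/27567690960)*(892054/889285) = -446027/1532220878460225 + 446027*√1997486/12257767027681800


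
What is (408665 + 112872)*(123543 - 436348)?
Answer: -163139381285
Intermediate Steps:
(408665 + 112872)*(123543 - 436348) = 521537*(-312805) = -163139381285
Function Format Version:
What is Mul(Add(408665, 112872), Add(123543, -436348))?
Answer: -163139381285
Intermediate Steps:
Mul(Add(408665, 112872), Add(123543, -436348)) = Mul(521537, -312805) = -163139381285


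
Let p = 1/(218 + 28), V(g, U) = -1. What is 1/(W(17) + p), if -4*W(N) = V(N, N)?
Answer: 492/125 ≈ 3.9360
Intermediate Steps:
W(N) = ¼ (W(N) = -¼*(-1) = ¼)
p = 1/246 ≈ 0.0040650
1/(W(17) + p) = 1/(¼ + 1/246) = 1/(125/492) = 492/125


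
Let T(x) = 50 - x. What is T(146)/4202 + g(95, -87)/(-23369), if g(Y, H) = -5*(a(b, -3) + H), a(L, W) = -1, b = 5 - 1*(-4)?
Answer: -2046152/49098269 ≈ -0.041675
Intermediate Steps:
b = 9 (b = 5 + 4 = 9)
g(Y, H) = 5 - 5*H (g(Y, H) = -5*(-1 + H) = 5 - 5*H)
T(146)/4202 + g(95, -87)/(-23369) = (50 - 1*146)/4202 + (5 - 5*(-87))/(-23369) = (50 - 146)*(1/4202) + (5 + 435)*(-1/23369) = -96*1/4202 + 440*(-1/23369) = -48/2101 - 440/23369 = -2046152/49098269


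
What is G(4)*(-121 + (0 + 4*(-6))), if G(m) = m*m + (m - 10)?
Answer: -1450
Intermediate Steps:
G(m) = -10 + m + m² (G(m) = m² + (-10 + m) = -10 + m + m²)
G(4)*(-121 + (0 + 4*(-6))) = (-10 + 4 + 4²)*(-121 + (0 + 4*(-6))) = (-10 + 4 + 16)*(-121 + (0 - 24)) = 10*(-121 - 24) = 10*(-145) = -1450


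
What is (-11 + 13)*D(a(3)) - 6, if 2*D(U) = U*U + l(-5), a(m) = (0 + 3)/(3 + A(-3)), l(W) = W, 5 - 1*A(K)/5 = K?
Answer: -20330/1849 ≈ -10.995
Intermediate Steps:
A(K) = 25 - 5*K
a(m) = 3/43 (a(m) = (0 + 3)/(3 + (25 - 5*(-3))) = 3/(3 + (25 + 15)) = 3/(3 + 40) = 3/43)
D(U) = -5/2 + U²/2 (D(U) = (U*U - 5)/2 = (U² - 5)/2 = (-5 + U²)/2 = -5/2 + U²/2)
(-11 + 13)*D(a(3)) - 6 = (-11 + 13)*(-5/2 + (3/43)²/2) - 6 = 2*(-5/2 + (½)*(9/1849)) - 6 = 2*(-5/2 + 9/3698) - 6 = 2*(-4618/1849) - 6 = -9236/1849 - 6 = -20330/1849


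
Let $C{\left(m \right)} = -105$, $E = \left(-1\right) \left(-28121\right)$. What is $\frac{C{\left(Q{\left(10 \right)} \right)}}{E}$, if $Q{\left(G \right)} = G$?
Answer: $- \frac{105}{28121} \approx -0.0037339$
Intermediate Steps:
$E = 28121$
$\frac{C{\left(Q{\left(10 \right)} \right)}}{E} = - \frac{105}{28121}$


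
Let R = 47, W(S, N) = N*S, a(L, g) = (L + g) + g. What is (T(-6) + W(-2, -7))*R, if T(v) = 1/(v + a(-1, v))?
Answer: 12455/19 ≈ 655.53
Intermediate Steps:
a(L, g) = L + 2*g
T(v) = 1/(-1 + 3*v) (T(v) = 1/(v + (-1 + 2*v)) = 1/(-1 + 3*v))
(T(-6) + W(-2, -7))*R = (1/(-1 + 3*(-6)) - 7*(-2))*47 = (1/(-1 - 18) + 14)*47 = (1/(-19) + 14)*47 = (-1/19 + 14)*47 = (265/19)*47 = 12455/19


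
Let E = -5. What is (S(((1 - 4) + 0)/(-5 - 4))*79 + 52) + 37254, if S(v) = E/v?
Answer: 36121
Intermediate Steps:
S(v) = -5/v
(S(((1 - 4) + 0)/(-5 - 4))*79 + 52) + 37254 = (-5*(-5 - 4)/((1 - 4) + 0)*79 + 52) + 37254 = (-5*(-9/(-3 + 0))*79 + 52) + 37254 = (-5/((-3*(-⅑)))*79 + 52) + 37254 = (-5/⅓*79 + 52) + 37254 = (-5*3*79 + 52) + 37254 = (-15*79 + 52) + 37254 = (-1185 + 52) + 37254 = -1133 + 37254 = 36121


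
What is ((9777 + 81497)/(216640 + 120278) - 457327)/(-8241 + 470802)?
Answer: -77040803456/77922563499 ≈ -0.98868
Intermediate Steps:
((9777 + 81497)/(216640 + 120278) - 457327)/(-8241 + 470802) = (91274/336918 - 457327)/462561 = (91274*(1/336918) - 457327)*(1/462561) = (45637/168459 - 457327)*(1/462561) = -77040803456/168459*1/462561 = -77040803456/77922563499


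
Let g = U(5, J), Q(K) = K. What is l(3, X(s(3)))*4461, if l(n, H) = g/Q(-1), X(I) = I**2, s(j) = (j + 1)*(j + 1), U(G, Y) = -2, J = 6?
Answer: 8922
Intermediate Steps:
g = -2
s(j) = (1 + j)**2 (s(j) = (1 + j)*(1 + j) = (1 + j)**2)
l(n, H) = 2 (l(n, H) = -2/(-1) = -2*(-1) = 2)
l(3, X(s(3)))*4461 = 2*4461 = 8922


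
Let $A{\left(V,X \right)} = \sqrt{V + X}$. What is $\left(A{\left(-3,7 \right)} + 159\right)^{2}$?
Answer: $25921$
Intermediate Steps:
$\left(A{\left(-3,7 \right)} + 159\right)^{2} = \left(\sqrt{-3 + 7} + 159\right)^{2} = \left(\sqrt{4} + 159\right)^{2} = \left(2 + 159\right)^{2} = 161^{2} = 25921$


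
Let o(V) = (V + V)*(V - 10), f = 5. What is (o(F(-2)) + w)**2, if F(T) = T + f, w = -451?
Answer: 243049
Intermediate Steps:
F(T) = 5 + T (F(T) = T + 5 = 5 + T)
o(V) = 2*V*(-10 + V) (o(V) = (2*V)*(-10 + V) = 2*V*(-10 + V))
(o(F(-2)) + w)**2 = (2*(5 - 2)*(-10 + (5 - 2)) - 451)**2 = (2*3*(-10 + 3) - 451)**2 = (2*3*(-7) - 451)**2 = (-42 - 451)**2 = (-493)**2 = 243049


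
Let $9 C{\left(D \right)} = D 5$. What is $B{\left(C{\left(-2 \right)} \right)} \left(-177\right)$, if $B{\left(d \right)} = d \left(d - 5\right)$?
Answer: $- \frac{32450}{27} \approx -1201.9$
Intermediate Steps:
$C{\left(D \right)} = \frac{5 D}{9}$ ($C{\left(D \right)} = \frac{D 5}{9} = \frac{5 D}{9}$)
$B{\left(d \right)} = d \left(-5 + d\right)$ ($B{\left(d \right)} = d \left(d - 5\right) = d \left(-5 + d\right)$)
$B{\left(C{\left(-2 \right)} \right)} \left(-177\right) = \frac{5}{9} \left(-2\right) \left(-5 + \frac{5}{9} \left(-2\right)\right) \left(-177\right) = - \frac{10 \left(-5 - \frac{10}{9}\right)}{9} \left(-177\right) = \left(- \frac{10}{9}\right) \left(- \frac{55}{9}\right) \left(-177\right) = \frac{550}{81} \left(-177\right) = - \frac{32450}{27}$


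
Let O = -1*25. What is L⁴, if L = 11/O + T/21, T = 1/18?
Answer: 291784099092721/7974936506250000 ≈ 0.036588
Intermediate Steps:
T = 1/18 ≈ 0.055556
O = -25
L = -4133/9450 (L = 11/(-25) + (1/18)/21 = 11*(-1/25) + (1/18)*(1/21) = -11/25 + 1/378 = -4133/9450 ≈ -0.43735)
L⁴ = (-4133/9450)⁴ = 291784099092721/7974936506250000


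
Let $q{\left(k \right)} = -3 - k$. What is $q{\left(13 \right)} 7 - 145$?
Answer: $-257$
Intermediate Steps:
$q{\left(13 \right)} 7 - 145 = \left(-3 - 13\right) 7 - 145 = \left(-16\right) 7 - 145 = -112 - 145 = -257$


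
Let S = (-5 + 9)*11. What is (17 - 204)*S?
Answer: -8228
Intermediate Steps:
S = 44 (S = 4*11 = 44)
(17 - 204)*S = (17 - 204)*44 = -187*44 = -8228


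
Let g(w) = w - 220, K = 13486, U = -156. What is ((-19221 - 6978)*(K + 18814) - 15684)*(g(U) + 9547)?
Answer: -7760898074664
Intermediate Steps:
g(w) = -220 + w
((-19221 - 6978)*(K + 18814) - 15684)*(g(U) + 9547) = ((-19221 - 6978)*(13486 + 18814) - 15684)*((-220 - 156) + 9547) = (-26199*32300 - 15684)*(-376 + 9547) = (-846227700 - 15684)*9171 = -846243384*9171 = -7760898074664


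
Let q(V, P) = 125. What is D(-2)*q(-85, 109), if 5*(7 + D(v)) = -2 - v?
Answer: -875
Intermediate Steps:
D(v) = -37/5 - v/5 (D(v) = -7 + (-2 - v)/5 = -7 + (-⅖ - v/5) = -37/5 - v/5)
D(-2)*q(-85, 109) = (-37/5 - ⅕*(-2))*125 = (-37/5 + ⅖)*125 = -7*125 = -875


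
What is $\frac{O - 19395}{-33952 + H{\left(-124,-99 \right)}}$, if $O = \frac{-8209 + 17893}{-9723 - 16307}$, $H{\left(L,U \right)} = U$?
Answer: $\frac{252430767}{443173765} \approx 0.5696$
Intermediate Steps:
$O = - \frac{4842}{13015}$ ($O = \frac{9684}{-26030} = 9684 \left(- \frac{1}{26030}\right) = - \frac{4842}{13015} \approx -0.37203$)
$\frac{O - 19395}{-33952 + H{\left(-124,-99 \right)}} = \frac{- \frac{4842}{13015} - 19395}{-33952 - 99} = - \frac{252430767}{13015 \left(-34051\right)} = \left(- \frac{252430767}{13015}\right) \left(- \frac{1}{34051}\right) = \frac{252430767}{443173765}$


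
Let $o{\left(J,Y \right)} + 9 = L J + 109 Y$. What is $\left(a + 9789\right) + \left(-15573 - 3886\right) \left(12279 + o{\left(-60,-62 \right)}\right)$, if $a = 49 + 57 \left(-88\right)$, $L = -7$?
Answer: $-115425966$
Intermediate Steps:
$a = -4967$ ($a = 49 - 5016 = -4967$)
$o{\left(J,Y \right)} = -9 - 7 J + 109 Y$ ($o{\left(J,Y \right)} = -9 - \left(- 109 Y + 7 J\right) = -9 - 7 J + 109 Y$)
$\left(a + 9789\right) + \left(-15573 - 3886\right) \left(12279 + o{\left(-60,-62 \right)}\right) = \left(-4967 + 9789\right) + \left(-15573 - 3886\right) \left(12279 - 6347\right) = 4822 - 19459 \left(12279 - 6347\right) = 4822 - 115430788 = -115425966$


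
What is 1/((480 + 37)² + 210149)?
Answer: 1/477438 ≈ 2.0945e-6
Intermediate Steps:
1/((480 + 37)² + 210149) = 1/(517² + 210149) = 1/(267289 + 210149) = 1/477438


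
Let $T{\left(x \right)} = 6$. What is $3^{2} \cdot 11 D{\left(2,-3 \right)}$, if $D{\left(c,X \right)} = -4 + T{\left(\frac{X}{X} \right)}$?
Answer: $198$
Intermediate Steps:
$D{\left(c,X \right)} = 2$ ($D{\left(c,X \right)} = -4 + 6 = 2$)
$3^{2} \cdot 11 D{\left(2,-3 \right)} = 3^{2} \cdot 11 \cdot 2 = 9 \cdot 11 \cdot 2 = 99 \cdot 2 = 198$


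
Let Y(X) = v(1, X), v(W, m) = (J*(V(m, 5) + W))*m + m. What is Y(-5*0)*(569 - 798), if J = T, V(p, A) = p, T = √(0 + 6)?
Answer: 0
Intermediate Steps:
T = √6 ≈ 2.4495
J = √6 ≈ 2.4495
v(W, m) = m + m*√6*(W + m) (v(W, m) = (√6*(m + W))*m + m = (√6*(W + m))*m + m = m*√6*(W + m) + m = m + m*√6*(W + m))
Y(X) = X*(1 + √6 + X*√6) (Y(X) = X*(1 + 1*√6 + X*√6) = X*(1 + √6 + X*√6))
Y(-5*0)*(569 - 798) = ((-5*0)*(1 + √6 + (-5*0)*√6))*(569 - 798) = (0*(1 + √6 + 0*√6))*(-229) = (0*(1 + √6 + 0))*(-229) = (0*(1 + √6))*(-229) = 0*(-229) = 0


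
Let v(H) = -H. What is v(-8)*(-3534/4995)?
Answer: -9424/1665 ≈ -5.6601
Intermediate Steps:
v(-8)*(-3534/4995) = (-1*(-8))*(-3534/4995) = 8*(-3534*1/4995) = 8*(-1178/1665) = -9424/1665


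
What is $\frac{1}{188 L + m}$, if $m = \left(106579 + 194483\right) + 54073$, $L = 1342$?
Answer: $\frac{1}{607431} \approx 1.6463 \cdot 10^{-6}$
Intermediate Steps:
$m = 355135$ ($m = 301062 + 54073 = 355135$)
$\frac{1}{188 L + m} = \frac{1}{188 \cdot 1342 + 355135} = \frac{1}{252296 + 355135} = \frac{1}{607431}$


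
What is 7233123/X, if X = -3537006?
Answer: -2411041/1179002 ≈ -2.0450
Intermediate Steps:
7233123/X = 7233123/(-3537006) = 7233123*(-1/3537006) = -2411041/1179002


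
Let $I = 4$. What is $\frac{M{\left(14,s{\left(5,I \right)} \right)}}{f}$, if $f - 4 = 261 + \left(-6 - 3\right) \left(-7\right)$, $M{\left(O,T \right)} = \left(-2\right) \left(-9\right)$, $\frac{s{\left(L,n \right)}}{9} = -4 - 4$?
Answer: $\frac{9}{164} \approx 0.054878$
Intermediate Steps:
$s{\left(L,n \right)} = -72$ ($s{\left(L,n \right)} = 9 \left(-4 - 4\right) = 9 \left(-8\right) = -72$)
$M{\left(O,T \right)} = 18$
$f = 328$ ($f = 4 + \left(261 + \left(-6 - 3\right) \left(-7\right)\right) = 4 + \left(261 - -63\right) = 4 + \left(261 + 63\right) = 4 + 324 = 328$)
$\frac{M{\left(14,s{\left(5,I \right)} \right)}}{f} = \frac{18}{328} = 18 \cdot \frac{1}{328} = \frac{9}{164}$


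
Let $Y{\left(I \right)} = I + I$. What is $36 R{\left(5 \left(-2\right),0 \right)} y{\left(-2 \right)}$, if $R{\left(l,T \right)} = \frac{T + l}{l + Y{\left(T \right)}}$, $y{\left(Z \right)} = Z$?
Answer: $-72$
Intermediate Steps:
$Y{\left(I \right)} = 2 I$
$R{\left(l,T \right)} = \frac{T + l}{l + 2 T}$
$36 R{\left(5 \left(-2\right),0 \right)} y{\left(-2 \right)} = 36 \frac{0 + 5 \left(-2\right)}{5 \left(-2\right) + 2 \cdot 0} \left(-2\right) = 36 \frac{0 - 10}{-10 + 0} \left(-2\right) = 36 \frac{1}{-10} \left(-10\right) \left(-2\right) = 36 \left(\left(- \frac{1}{10}\right) \left(-10\right)\right) \left(-2\right) = 36 \cdot 1 \left(-2\right) = 36 \left(-2\right) = -72$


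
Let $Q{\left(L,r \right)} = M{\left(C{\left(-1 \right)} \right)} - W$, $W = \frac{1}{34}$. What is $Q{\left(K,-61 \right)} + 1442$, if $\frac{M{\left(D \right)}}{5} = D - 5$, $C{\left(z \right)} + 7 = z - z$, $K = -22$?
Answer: $\frac{46987}{34} \approx 1382.0$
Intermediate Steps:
$C{\left(z \right)} = -7$ ($C{\left(z \right)} = -7 + \left(z - z\right) = -7 + 0 = -7$)
$W = \frac{1}{34} \approx 0.029412$
$M{\left(D \right)} = -25 + 5 D$ ($M{\left(D \right)} = 5 \left(D - 5\right) = 5 \left(-5 + D\right) = -25 + 5 D$)
$Q{\left(L,r \right)} = - \frac{2041}{34}$ ($Q{\left(L,r \right)} = \left(-25 + 5 \left(-7\right)\right) - \frac{1}{34} = \left(-25 - 35\right) - \frac{1}{34} = -60 - \frac{1}{34} = - \frac{2041}{34}$)
$Q{\left(K,-61 \right)} + 1442 = - \frac{2041}{34} + 1442 = \frac{46987}{34}$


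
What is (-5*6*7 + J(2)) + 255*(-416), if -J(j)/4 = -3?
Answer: -106278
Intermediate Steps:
J(j) = 12 (J(j) = -4*(-3) = 12)
(-5*6*7 + J(2)) + 255*(-416) = (-5*6*7 + 12) + 255*(-416) = (-30*7 + 12) - 106080 = (-210 + 12) - 106080 = -198 - 106080 = -106278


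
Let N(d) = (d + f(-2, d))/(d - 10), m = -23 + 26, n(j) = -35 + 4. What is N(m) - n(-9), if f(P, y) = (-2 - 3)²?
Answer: 27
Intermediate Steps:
n(j) = -31
f(P, y) = 25 (f(P, y) = (-5)² = 25)
m = 3
N(d) = (25 + d)/(-10 + d) (N(d) = (d + 25)/(d - 10) = (25 + d)/(-10 + d))
N(m) - n(-9) = (25 + 3)/(-10 + 3) - 1*(-31) = 28/(-7) + 31 = -⅐*28 + 31 = -4 + 31 = 27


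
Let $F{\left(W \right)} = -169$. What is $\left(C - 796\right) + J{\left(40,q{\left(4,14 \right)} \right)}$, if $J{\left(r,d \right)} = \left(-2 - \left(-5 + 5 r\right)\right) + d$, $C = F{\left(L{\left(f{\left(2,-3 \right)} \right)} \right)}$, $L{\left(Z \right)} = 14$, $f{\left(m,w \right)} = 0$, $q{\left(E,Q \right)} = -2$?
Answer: $-1164$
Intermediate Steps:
$C = -169$
$J{\left(r,d \right)} = 3 + d - 5 r$ ($J{\left(r,d \right)} = \left(-2 - \left(-5 + 5 r\right)\right) + d = \left(3 - 5 r\right) + d = 3 + d - 5 r$)
$\left(C - 796\right) + J{\left(40,q{\left(4,14 \right)} \right)} = \left(-169 - 796\right) - 199 = -965 - 199 = -1164$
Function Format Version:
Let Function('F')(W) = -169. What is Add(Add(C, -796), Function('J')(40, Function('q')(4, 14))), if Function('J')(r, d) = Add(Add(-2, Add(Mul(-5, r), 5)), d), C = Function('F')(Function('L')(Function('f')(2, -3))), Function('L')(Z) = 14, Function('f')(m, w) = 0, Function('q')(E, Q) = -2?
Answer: -1164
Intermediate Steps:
C = -169
Function('J')(r, d) = Add(3, d, Mul(-5, r)) (Function('J')(r, d) = Add(Add(-2, Add(5, Mul(-5, r))), d) = Add(Add(3, Mul(-5, r)), d) = Add(3, d, Mul(-5, r)))
Add(Add(C, -796), Function('J')(40, Function('q')(4, 14))) = Add(Add(-169, -796), Add(3, -2, Mul(-5, 40))) = Add(-965, Add(3, -2, -200)) = Add(-965, -199) = -1164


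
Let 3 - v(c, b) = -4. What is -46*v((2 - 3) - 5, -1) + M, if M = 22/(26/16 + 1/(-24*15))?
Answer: -22516/73 ≈ -308.44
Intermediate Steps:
v(c, b) = 7 (v(c, b) = 3 - 1*(-4) = 3 + 4 = 7)
M = 990/73 (M = 22/(26*(1/16) - 1/24*1/15) = 22/(13/8 - 1/360) = 22/(73/45) = 22*(45/73) = 990/73 ≈ 13.562)
-46*v((2 - 3) - 5, -1) + M = -46*7 + 990/73 = -322 + 990/73 = -22516/73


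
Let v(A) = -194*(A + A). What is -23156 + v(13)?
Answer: -28200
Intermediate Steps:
v(A) = -388*A
-23156 + v(13) = -23156 - 388*13 = -23156 - 5044 = -28200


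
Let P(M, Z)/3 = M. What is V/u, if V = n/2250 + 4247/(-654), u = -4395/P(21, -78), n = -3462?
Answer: 4596627/39921250 ≈ 0.11514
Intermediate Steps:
P(M, Z) = 3*M
u = -1465/21 (u = -4395/(3*21) = -4395/63 = -4395*1/63 = -1465/21 ≈ -69.762)
V = -218887/27250 (V = -3462/2250 + 4247/(-654) = -3462*1/2250 + 4247*(-1/654) = -577/375 - 4247/654 = -218887/27250 ≈ -8.0325)
V/u = -218887/(27250*(-1465/21)) = -218887/27250*(-21/1465) = 4596627/39921250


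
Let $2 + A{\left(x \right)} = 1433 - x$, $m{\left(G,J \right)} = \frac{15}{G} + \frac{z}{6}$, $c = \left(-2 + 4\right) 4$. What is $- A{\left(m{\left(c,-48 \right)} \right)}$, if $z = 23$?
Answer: $- \frac{34207}{24} \approx -1425.3$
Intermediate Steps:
$c = 8$ ($c = 2 \cdot 4 = 8$)
$m{\left(G,J \right)} = \frac{23}{6} + \frac{15}{G}$ ($m{\left(G,J \right)} = \frac{15}{G} + \frac{23}{6} = \frac{23}{6} + \frac{15}{G}$)
$A{\left(x \right)} = 1431 - x$ ($A{\left(x \right)} = -2 - \left(-1433 + x\right) = 1431 - x$)
$- A{\left(m{\left(c,-48 \right)} \right)} = - (1431 - \left(\frac{23}{6} + \frac{15}{8}\right)) = - (1431 - \frac{137}{24}) = \left(-1\right) \frac{34207}{24} = - \frac{34207}{24}$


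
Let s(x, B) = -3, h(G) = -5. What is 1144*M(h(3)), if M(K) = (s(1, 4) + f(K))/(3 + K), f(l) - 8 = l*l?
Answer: -17160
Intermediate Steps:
f(l) = 8 + l² (f(l) = 8 + l*l = 8 + l²)
M(K) = (5 + K²)/(3 + K) (M(K) = (-3 + (8 + K²))/(3 + K) = (5 + K²)/(3 + K))
1144*M(h(3)) = 1144*((5 + (-5)²)/(3 - 5)) = 1144*((5 + 25)/(-2)) = 1144*(-½*30) = 1144*(-15) = -17160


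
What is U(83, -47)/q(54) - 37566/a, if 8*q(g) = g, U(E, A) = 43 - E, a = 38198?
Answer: -3562981/515673 ≈ -6.9094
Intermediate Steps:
q(g) = g/8
U(83, -47)/q(54) - 37566/a = (43 - 1*83)/(((1/8)*54)) - 37566/38198 = (43 - 83)/(27/4) - 37566*1/38198 = -40*4/27 - 18783/19099 = -160/27 - 18783/19099 = -3562981/515673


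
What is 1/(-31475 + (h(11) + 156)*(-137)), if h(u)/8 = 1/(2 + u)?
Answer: -13/688107 ≈ -1.8892e-5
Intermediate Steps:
h(u) = 8/(2 + u)
1/(-31475 + (h(11) + 156)*(-137)) = 1/(-31475 + (8/(2 + 11) + 156)*(-137)) = 1/(-31475 + (8/13 + 156)*(-137)) = 1/(-31475 + (2036/13)*(-137)) = 1/(-31475 - 278932/13) = 1/(-688107/13) = -13/688107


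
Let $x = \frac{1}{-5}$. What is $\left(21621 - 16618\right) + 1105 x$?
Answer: $4782$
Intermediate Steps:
$x = - \frac{1}{5} \approx -0.2$
$\left(21621 - 16618\right) + 1105 x = \left(21621 - 16618\right) + 1105 \left(- \frac{1}{5}\right) = 5003 - 221 = 4782$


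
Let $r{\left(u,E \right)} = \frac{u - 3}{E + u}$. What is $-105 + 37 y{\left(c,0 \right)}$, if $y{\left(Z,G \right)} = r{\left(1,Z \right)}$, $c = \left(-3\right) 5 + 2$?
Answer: $- \frac{593}{6} \approx -98.833$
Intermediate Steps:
$c = -13$ ($c = -15 + 2 = -13$)
$r{\left(u,E \right)} = \frac{-3 + u}{E + u}$
$y{\left(Z,G \right)} = - \frac{2}{1 + Z}$ ($y{\left(Z,G \right)} = \frac{-3 + 1}{Z + 1} = \frac{1}{1 + Z} \left(-2\right) = - \frac{2}{1 + Z}$)
$-105 + 37 y{\left(c,0 \right)} = -105 + 37 \left(- \frac{2}{1 - 13}\right) = -105 + 37 \left(- \frac{2}{-12}\right) = -105 + 37 \left(\left(-2\right) \left(- \frac{1}{12}\right)\right) = -105 + 37 \cdot \frac{1}{6} = -105 + \frac{37}{6} = - \frac{593}{6}$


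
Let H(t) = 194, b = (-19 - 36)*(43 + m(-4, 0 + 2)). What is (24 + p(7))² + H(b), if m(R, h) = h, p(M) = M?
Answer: 1155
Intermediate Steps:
b = -2475 (b = (-19 - 36)*(43 + (0 + 2)) = -55*(43 + 2) = -55*45 = -2475)
(24 + p(7))² + H(b) = (24 + 7)² + 194 = 31² + 194 = 961 + 194 = 1155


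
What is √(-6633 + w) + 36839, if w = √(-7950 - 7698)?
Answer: 36839 + √(-6633 + 4*I*√978) ≈ 36840.0 + 81.447*I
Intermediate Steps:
w = 4*I*√978 (w = √(-15648) = 4*I*√978 ≈ 125.09*I)
√(-6633 + w) + 36839 = √(-6633 + 4*I*√978) + 36839 = 36839 + √(-6633 + 4*I*√978)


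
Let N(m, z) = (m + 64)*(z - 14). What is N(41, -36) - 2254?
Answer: -7504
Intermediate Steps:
N(m, z) = (-14 + z)*(64 + m) (N(m, z) = (64 + m)*(-14 + z) = (-14 + z)*(64 + m))
N(41, -36) - 2254 = (-896 - 14*41 + 64*(-36) + 41*(-36)) - 2254 = (-896 - 574 - 2304 - 1476) - 2254 = -5250 - 2254 = -7504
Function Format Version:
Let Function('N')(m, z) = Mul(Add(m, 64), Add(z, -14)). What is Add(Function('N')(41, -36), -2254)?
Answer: -7504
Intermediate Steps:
Function('N')(m, z) = Mul(Add(-14, z), Add(64, m)) (Function('N')(m, z) = Mul(Add(64, m), Add(-14, z)) = Mul(Add(-14, z), Add(64, m)))
Add(Function('N')(41, -36), -2254) = Add(Add(-896, Mul(-14, 41), Mul(64, -36), Mul(41, -36)), -2254) = Add(Add(-896, -574, -2304, -1476), -2254) = Add(-5250, -2254) = -7504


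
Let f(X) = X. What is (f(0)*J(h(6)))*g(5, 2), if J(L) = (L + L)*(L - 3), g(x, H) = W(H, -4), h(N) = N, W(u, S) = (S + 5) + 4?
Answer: 0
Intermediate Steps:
W(u, S) = 9 + S (W(u, S) = (5 + S) + 4 = 9 + S)
g(x, H) = 5 (g(x, H) = 9 - 4 = 5)
J(L) = 2*L*(-3 + L) (J(L) = (2*L)*(-3 + L) = 2*L*(-3 + L))
(f(0)*J(h(6)))*g(5, 2) = (0*(2*6*(-3 + 6)))*5 = (0*(2*6*3))*5 = (0*36)*5 = 0*5 = 0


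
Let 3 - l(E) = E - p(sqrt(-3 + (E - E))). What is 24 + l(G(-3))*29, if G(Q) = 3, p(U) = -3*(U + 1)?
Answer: -63 - 87*I*sqrt(3) ≈ -63.0 - 150.69*I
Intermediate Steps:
p(U) = -3 - 3*U (p(U) = -3*(1 + U) = -3 - 3*U)
l(E) = -E - 3*I*sqrt(3) (l(E) = 3 - (E - (-3 - 3*sqrt(-3 + (E - E)))) = 3 - (E - (-3 - 3*sqrt(-3 + 0))) = 3 - (E - (-3 - 3*I*sqrt(3))) = 3 - (E + (3 + 3*I*sqrt(3))) = 3 - (3 + E + 3*I*sqrt(3)) = 3 + (-3 - E - 3*I*sqrt(3)) = -E - 3*I*sqrt(3))
24 + l(G(-3))*29 = 24 + (-1*3 - 3*I*sqrt(3))*29 = 24 + (-3 - 3*I*sqrt(3))*29 = 24 + (-87 - 87*I*sqrt(3)) = -63 - 87*I*sqrt(3)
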